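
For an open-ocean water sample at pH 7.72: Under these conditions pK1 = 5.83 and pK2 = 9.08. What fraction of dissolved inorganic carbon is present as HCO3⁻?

α₁ = 0.946

α₁ = 1 / (1 + [H⁺]/K1 + K2/[H⁺]) = 1 / (1 + 10^-1.89 + 10^-1.36)
   = 1 / (1 + 0.012882 + 0.043652) = 1/1.0565 = 0.9465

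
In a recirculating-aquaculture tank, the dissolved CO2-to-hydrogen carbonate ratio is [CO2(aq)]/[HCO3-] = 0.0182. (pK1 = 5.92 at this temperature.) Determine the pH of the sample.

From K1 = [H⁺][HCO3-]/[CO2(aq)]:  pH = pK1 − log₁₀([CO2(aq)]/[HCO3-])
log₁₀(0.0182) = -1.740
pH = 5.92 − (-1.740) = 7.66

pH = 7.66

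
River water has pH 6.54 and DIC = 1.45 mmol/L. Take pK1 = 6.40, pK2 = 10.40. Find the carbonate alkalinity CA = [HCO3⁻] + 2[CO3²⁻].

CA = [HCO3⁻] + 2[CO3²⁻] = (α₁ + 2α₂)·DIC
At pH 6.54: [H⁺]/K1 = 10^-0.14 = 0.72444, K2/[H⁺] = 10^-3.86 = 0.00013804
α₁ = 1/(1 + 0.72444 + 0.00013804) = 1/1.7246 = 0.5799; α₂ = α₁·K2/[H⁺] = 8.004×10^-5
α₁ + 2α₂ = 0.5800
CA = 0.5800 × 1.45 = 0.841 mmol/L

CA = 0.841 mmol/L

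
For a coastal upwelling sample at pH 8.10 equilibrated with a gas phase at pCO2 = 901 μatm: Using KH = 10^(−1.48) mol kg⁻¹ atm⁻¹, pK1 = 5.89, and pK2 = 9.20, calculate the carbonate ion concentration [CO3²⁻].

[CO3²⁻] = 0.384 mmol/kg

[CO2*] = KH · pCO2 = 10^(−1.48) × 901×10^-6 = 2.983×10^-5 mol/kg
α₀ = 1/(1 + K1/[H⁺] + K1K2/[H⁺]²) = 1/(1 + 10^+2.21 + 10^+1.11) = 0.005680
DIC = [CO2*]/α₀ = 2.983×10^-5 / 0.005680 = 5.253 mmol/kg
[CO3²⁻] = α₂·DIC; α₂ = 0.07317, so [CO3²⁻] = 0.07317 × 5.253 = 0.384 mmol/kg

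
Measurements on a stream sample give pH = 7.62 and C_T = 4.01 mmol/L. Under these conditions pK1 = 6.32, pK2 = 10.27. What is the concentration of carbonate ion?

[CO3²⁻] = 8.53 μmol/L

α₂ = 1 / (1 + [H⁺]/K2 + [H⁺]²/(K1K2)) = 1 / (1 + 10^+2.65 + 10^+1.35)
   = 1 / (1 + 446.68 + 22.387) = 1/470.07 = 0.002127
[CO3²⁻] = α₂ × DIC = 0.002127 × 4.01 = 0.00853 mmol/L = 8.53 μmol/L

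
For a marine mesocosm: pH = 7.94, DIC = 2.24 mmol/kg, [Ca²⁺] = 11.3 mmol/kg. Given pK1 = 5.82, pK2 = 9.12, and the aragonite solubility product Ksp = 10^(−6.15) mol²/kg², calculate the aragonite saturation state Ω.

Ω = 2.20

α₂ = 1 / (1 + [H⁺]/K2 + [H⁺]²/(K1K2)) = 1 / (1 + 10^+1.18 + 10^-0.94)
   = 1 / (1 + 15.136 + 0.11482) = 1/16.250 = 0.06154
[CO3²⁻] = α₂ × DIC = 0.06154 × 2.24 = 0.1378 mmol/kg
Ksp = 10^(−6.15) = 7.079×10^-7
Ω = [Ca²⁺][CO3²⁻]/Ksp = (11.3×10^-3)(1.378×10^-4) / 7.079×10^-7 = 2.20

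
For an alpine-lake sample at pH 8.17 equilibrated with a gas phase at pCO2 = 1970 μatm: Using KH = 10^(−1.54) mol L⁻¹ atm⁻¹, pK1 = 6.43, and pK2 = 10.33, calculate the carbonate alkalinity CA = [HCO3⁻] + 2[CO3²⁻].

CA = 3.17 mmol/L

[CO2*] = KH · pCO2 = 10^(−1.54) × 1970×10^-6 = 5.682×10^-5 mol/L
α₀ = 1/(1 + K1/[H⁺] + K1K2/[H⁺]²) = 1/(1 + 10^+1.74 + 10^-0.42) = 0.01775
DIC = [CO2*]/α₀ = 5.682×10^-5 / 0.01775 = 3.201 mmol/L
CA = (α₁ + 2α₂)·DIC = (0.9755 + 2×0.006749) × 3.201 = 3.17 mmol/L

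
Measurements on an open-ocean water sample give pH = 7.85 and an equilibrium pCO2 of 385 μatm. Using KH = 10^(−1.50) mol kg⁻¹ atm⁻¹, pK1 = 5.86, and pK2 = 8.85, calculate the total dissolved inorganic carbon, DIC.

DIC = 1.32 mmol/kg

[CO2*] = KH · pCO2 = 10^(−1.50) × 385×10^-6 = 1.217×10^-5 mol/kg
α₀ = 1/(1 + K1/[H⁺] + K1K2/[H⁺]²) = 1/(1 + 10^+1.99 + 10^+0.99) = 0.009217
DIC = [CO2*]/α₀ = 1.217×10^-5 / 0.009217 = 1.32 mmol/kg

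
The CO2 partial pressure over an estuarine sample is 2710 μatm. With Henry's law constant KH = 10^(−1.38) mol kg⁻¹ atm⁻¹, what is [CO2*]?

KH = 10^(−1.38) = 4.169×10^-2 mol kg⁻¹ atm⁻¹
[CO2*] = KH · pCO2 = 4.169×10^-2 × 2710×10^-6 atm = 1.13×10^-4 mol/kg

[CO2*] = 113 μmol/kg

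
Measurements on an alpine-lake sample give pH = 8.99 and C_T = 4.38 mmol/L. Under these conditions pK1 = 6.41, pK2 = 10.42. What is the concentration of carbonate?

α₂ = 1 / (1 + [H⁺]/K2 + [H⁺]²/(K1K2)) = 1 / (1 + 10^+1.43 + 10^-1.15)
   = 1 / (1 + 26.915 + 0.070795) = 1/27.986 = 0.03573
[CO3²⁻] = α₂ × DIC = 0.03573 × 4.38 = 0.157 mmol/L

[CO3²⁻] = 0.157 mmol/L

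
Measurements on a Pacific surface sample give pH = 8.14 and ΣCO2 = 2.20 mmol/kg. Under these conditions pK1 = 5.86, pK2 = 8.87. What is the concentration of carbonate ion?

[CO3²⁻] = 0.344 mmol/kg

α₂ = 1 / (1 + [H⁺]/K2 + [H⁺]²/(K1K2)) = 1 / (1 + 10^+0.73 + 10^-1.55)
   = 1 / (1 + 5.3703 + 0.028184) = 1/6.3985 = 0.1563
[CO3²⁻] = α₂ × DIC = 0.1563 × 2.20 = 0.344 mmol/kg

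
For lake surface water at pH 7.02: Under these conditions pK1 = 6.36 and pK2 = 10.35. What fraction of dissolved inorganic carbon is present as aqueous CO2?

α₀ = 0.179

α₀ = 1 / (1 + K1/[H⁺] + K1K2/[H⁺]²) = 1 / (1 + 10^+0.66 + 10^-2.67)
   = 1 / (1 + 4.5709 + 0.0021380) = 1/5.5730 = 0.1794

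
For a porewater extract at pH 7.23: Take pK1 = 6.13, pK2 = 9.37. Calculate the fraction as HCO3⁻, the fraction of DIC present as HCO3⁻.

α₁ = 0.920

α₁ = 1 / (1 + [H⁺]/K1 + K2/[H⁺]) = 1 / (1 + 10^-1.10 + 10^-2.14)
   = 1 / (1 + 0.079433 + 0.0072444) = 1/1.0867 = 0.9202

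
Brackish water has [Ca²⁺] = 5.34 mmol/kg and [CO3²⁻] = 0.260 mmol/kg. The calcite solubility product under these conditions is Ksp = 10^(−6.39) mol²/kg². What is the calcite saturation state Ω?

Ω = 3.41

Ksp = 10^(−6.39) = 4.074×10^-7
Ω = [Ca²⁺][CO3²⁻]/Ksp = (5.34×10^-3)(0.260×10^-3) / 4.074×10^-7 = 3.41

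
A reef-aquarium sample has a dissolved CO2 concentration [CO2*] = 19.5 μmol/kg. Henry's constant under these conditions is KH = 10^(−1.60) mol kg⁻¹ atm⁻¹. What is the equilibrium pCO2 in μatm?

KH = 10^(−1.60) = 2.512×10^-2 mol kg⁻¹ atm⁻¹
pCO2 = [CO2*]/KH = 19.5×10^-6 / 2.512×10^-2 = 7.76×10^-4 atm = 776 μatm

pCO2 = 776 μatm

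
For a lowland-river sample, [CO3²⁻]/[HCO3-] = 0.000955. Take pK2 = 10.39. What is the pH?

pH = 7.37

From K2 = [H⁺][CO3²⁻]/[HCO3-]:  pH = pK2 + log₁₀([CO3²⁻]/[HCO3-])
log₁₀(0.000955) = -3.020
pH = 10.39 + (-3.020) = 7.37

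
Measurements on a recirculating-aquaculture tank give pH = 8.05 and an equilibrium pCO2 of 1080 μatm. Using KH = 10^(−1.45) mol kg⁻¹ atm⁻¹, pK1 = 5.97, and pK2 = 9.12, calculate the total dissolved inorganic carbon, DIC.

DIC = 5.04 mmol/kg

[CO2*] = KH · pCO2 = 10^(−1.45) × 1080×10^-6 = 3.832×10^-5 mol/kg
α₀ = 1/(1 + K1/[H⁺] + K1K2/[H⁺]²) = 1/(1 + 10^+2.08 + 10^+1.01) = 0.007607
DIC = [CO2*]/α₀ = 3.832×10^-5 / 0.007607 = 5.04 mmol/kg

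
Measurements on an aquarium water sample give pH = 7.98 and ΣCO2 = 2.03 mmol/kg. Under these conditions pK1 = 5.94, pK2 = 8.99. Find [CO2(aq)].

[CO2*] = 16.7 μmol/kg

α₀ = 1 / (1 + K1/[H⁺] + K1K2/[H⁺]²) = 1 / (1 + 10^+2.04 + 10^+1.03)
   = 1 / (1 + 109.65 + 10.715) = 1/121.36 = 0.008240
[CO2*] = α₀ × DIC = 0.008240 × 2.03 = 0.0167 mmol/kg = 16.7 μmol/kg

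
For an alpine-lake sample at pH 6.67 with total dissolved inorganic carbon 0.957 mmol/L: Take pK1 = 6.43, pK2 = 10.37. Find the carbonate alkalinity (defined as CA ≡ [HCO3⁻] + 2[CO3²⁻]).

CA = [HCO3⁻] + 2[CO3²⁻] = (α₁ + 2α₂)·DIC
At pH 6.67: [H⁺]/K1 = 10^-0.24 = 0.57544, K2/[H⁺] = 10^-3.70 = 0.00019953
α₁ = 1/(1 + 0.57544 + 0.00019953) = 1/1.5756 = 0.6347; α₂ = α₁·K2/[H⁺] = 0.0001266
α₁ + 2α₂ = 0.6349
CA = 0.6349 × 0.957 = 0.608 mmol/L

CA = 0.608 mmol/L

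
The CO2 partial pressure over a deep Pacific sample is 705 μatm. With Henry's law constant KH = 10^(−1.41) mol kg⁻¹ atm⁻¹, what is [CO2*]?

[CO2*] = 27.4 μmol/kg

KH = 10^(−1.41) = 3.890×10^-2 mol kg⁻¹ atm⁻¹
[CO2*] = KH · pCO2 = 3.890×10^-2 × 705×10^-6 atm = 2.74×10^-5 mol/kg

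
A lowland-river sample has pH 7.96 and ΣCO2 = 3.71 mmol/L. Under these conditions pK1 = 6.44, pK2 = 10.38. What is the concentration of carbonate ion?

α₂ = 1 / (1 + [H⁺]/K2 + [H⁺]²/(K1K2)) = 1 / (1 + 10^+2.42 + 10^+0.90)
   = 1 / (1 + 263.03 + 7.9433) = 1/271.97 = 0.003677
[CO3²⁻] = α₂ × DIC = 0.003677 × 3.71 = 0.0136 mmol/L = 13.6 μmol/L

[CO3²⁻] = 13.6 μmol/L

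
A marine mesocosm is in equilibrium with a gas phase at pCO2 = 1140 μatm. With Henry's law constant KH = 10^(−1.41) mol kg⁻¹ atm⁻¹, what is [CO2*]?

KH = 10^(−1.41) = 3.890×10^-2 mol kg⁻¹ atm⁻¹
[CO2*] = KH · pCO2 = 3.890×10^-2 × 1140×10^-6 atm = 4.44×10^-5 mol/kg

[CO2*] = 44.4 μmol/kg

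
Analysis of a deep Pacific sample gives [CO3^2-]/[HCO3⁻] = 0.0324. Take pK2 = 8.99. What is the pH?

pH = 7.50

From K2 = [H⁺][CO3^2-]/[HCO3⁻]:  pH = pK2 + log₁₀([CO3^2-]/[HCO3⁻])
log₁₀(0.0324) = -1.489
pH = 8.99 + (-1.489) = 7.50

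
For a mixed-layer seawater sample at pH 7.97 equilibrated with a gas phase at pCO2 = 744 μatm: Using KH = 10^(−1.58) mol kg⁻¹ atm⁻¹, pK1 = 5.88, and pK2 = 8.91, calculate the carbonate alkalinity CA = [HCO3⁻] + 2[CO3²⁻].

[CO2*] = KH · pCO2 = 10^(−1.58) × 744×10^-6 = 1.957×10^-5 mol/kg
α₀ = 1/(1 + K1/[H⁺] + K1K2/[H⁺]²) = 1/(1 + 10^+2.09 + 10^+1.15) = 0.007238
DIC = [CO2*]/α₀ = 1.957×10^-5 / 0.007238 = 2.704 mmol/kg
CA = (α₁ + 2α₂)·DIC = (0.8905 + 2×0.1022) × 2.704 = 2.96 mmol/kg

CA = 2.96 mmol/kg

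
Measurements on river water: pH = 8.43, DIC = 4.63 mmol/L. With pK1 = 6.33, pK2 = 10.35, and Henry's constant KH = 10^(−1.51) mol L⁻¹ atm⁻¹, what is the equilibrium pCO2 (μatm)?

pCO2 = 1170 μatm

α₀ = 1 / (1 + K1/[H⁺] + K1K2/[H⁺]²) = 1 / (1 + 10^+2.10 + 10^+0.18)
   = 1 / (1 + 125.89 + 1.5136) = 1/128.41 = 0.007788
[CO2*] = α₀ × DIC = 0.007788 × 4.63 = 0.03606 mmol/L
pCO2 = [CO2*]/KH = 3.606×10^-5 / 3.090×10^-2 = 1170 μatm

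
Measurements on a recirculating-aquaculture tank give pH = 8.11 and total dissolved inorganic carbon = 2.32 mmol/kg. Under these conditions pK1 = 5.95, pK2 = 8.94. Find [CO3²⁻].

α₂ = 1 / (1 + [H⁺]/K2 + [H⁺]²/(K1K2)) = 1 / (1 + 10^+0.83 + 10^-1.33)
   = 1 / (1 + 6.7608 + 0.046774) = 1/7.8076 = 0.1281
[CO3²⁻] = α₂ × DIC = 0.1281 × 2.32 = 0.297 mmol/kg

[CO3²⁻] = 0.297 mmol/kg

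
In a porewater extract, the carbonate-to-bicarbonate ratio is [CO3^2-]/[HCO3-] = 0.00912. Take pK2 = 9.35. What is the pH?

pH = 7.31

From K2 = [H⁺][CO3^2-]/[HCO3-]:  pH = pK2 + log₁₀([CO3^2-]/[HCO3-])
log₁₀(0.00912) = -2.040
pH = 9.35 + (-2.040) = 7.31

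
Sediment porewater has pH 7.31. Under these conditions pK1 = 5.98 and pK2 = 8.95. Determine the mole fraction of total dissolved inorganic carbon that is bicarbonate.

α₁ = 1 / (1 + [H⁺]/K1 + K2/[H⁺]) = 1 / (1 + 10^-1.33 + 10^-1.64)
   = 1 / (1 + 0.046774 + 0.022909) = 1/1.0697 = 0.9349

α₁ = 0.935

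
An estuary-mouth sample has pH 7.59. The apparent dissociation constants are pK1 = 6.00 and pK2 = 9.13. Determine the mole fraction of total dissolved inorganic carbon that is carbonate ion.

α₂ = 1 / (1 + [H⁺]/K2 + [H⁺]²/(K1K2)) = 1 / (1 + 10^+1.54 + 10^-0.05)
   = 1 / (1 + 34.674 + 0.89125) = 1/36.565 = 0.02735

α₂ = 0.0273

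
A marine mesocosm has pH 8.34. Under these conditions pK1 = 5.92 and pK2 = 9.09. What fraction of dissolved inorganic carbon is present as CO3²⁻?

α₂ = 1 / (1 + [H⁺]/K2 + [H⁺]²/(K1K2)) = 1 / (1 + 10^+0.75 + 10^-1.67)
   = 1 / (1 + 5.6234 + 0.021380) = 1/6.6448 = 0.1505

α₂ = 0.150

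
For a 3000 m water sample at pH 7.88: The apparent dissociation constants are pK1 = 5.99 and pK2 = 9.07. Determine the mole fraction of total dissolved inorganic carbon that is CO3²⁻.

α₂ = 1 / (1 + [H⁺]/K2 + [H⁺]²/(K1K2)) = 1 / (1 + 10^+1.19 + 10^-0.70)
   = 1 / (1 + 15.488 + 0.19953) = 1/16.688 = 0.05992

α₂ = 0.0599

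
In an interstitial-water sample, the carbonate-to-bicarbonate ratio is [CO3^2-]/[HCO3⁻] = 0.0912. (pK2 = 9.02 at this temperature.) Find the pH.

pH = 7.98

From K2 = [H⁺][CO3^2-]/[HCO3⁻]:  pH = pK2 + log₁₀([CO3^2-]/[HCO3⁻])
log₁₀(0.0912) = -1.040
pH = 9.02 + (-1.040) = 7.98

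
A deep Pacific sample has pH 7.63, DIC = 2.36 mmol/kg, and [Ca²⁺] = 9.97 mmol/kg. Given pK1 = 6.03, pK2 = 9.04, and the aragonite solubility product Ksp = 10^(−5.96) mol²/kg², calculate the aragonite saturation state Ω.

α₂ = 1 / (1 + [H⁺]/K2 + [H⁺]²/(K1K2)) = 1 / (1 + 10^+1.41 + 10^-0.19)
   = 1 / (1 + 25.704 + 0.64565) = 1/27.350 = 0.03656
[CO3²⁻] = α₂ × DIC = 0.03656 × 2.36 = 0.08629 mmol/kg
Ksp = 10^(−5.96) = 1.096×10^-6
Ω = [Ca²⁺][CO3²⁻]/Ksp = (9.97×10^-3)(8.629×10^-5) / 1.096×10^-6 = 0.785

Ω = 0.785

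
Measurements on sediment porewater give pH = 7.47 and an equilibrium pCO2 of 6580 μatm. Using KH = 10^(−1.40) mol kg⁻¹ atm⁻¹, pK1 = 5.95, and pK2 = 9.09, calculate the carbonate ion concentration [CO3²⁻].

[CO2*] = KH · pCO2 = 10^(−1.40) × 6580×10^-6 = 2.620×10^-4 mol/kg
α₀ = 1/(1 + K1/[H⁺] + K1K2/[H⁺]²) = 1/(1 + 10^+1.52 + 10^-0.10) = 0.02865
DIC = [CO2*]/α₀ = 2.620×10^-4 / 0.02865 = 9.144 mmol/kg
[CO3²⁻] = α₂·DIC; α₂ = 0.02276, so [CO3²⁻] = 0.02276 × 9.144 = 0.208 mmol/kg

[CO3²⁻] = 0.208 mmol/kg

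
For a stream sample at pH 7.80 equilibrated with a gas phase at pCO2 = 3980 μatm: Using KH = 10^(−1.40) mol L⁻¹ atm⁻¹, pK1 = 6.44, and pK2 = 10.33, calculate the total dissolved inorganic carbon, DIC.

DIC = 3.80 mmol/L

[CO2*] = KH · pCO2 = 10^(−1.40) × 3980×10^-6 = 1.584×10^-4 mol/L
α₀ = 1/(1 + K1/[H⁺] + K1K2/[H⁺]²) = 1/(1 + 10^+1.36 + 10^-1.17) = 0.04171
DIC = [CO2*]/α₀ = 1.584×10^-4 / 0.04171 = 3.80 mmol/L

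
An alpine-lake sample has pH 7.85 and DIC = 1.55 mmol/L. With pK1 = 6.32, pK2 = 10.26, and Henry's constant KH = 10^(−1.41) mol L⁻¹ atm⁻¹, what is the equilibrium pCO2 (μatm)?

pCO2 = 1140 μatm

α₀ = 1 / (1 + K1/[H⁺] + K1K2/[H⁺]²) = 1 / (1 + 10^+1.53 + 10^-0.88)
   = 1 / (1 + 33.884 + 0.13183) = 1/35.016 = 0.02856
[CO2*] = α₀ × DIC = 0.02856 × 1.55 = 0.04427 mmol/L
pCO2 = [CO2*]/KH = 4.427×10^-5 / 3.890×10^-2 = 1140 μatm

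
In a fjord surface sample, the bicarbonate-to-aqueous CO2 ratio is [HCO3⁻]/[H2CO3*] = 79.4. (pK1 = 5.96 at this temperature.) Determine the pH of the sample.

From K1 = [H⁺][HCO3⁻]/[H2CO3*]:  pH = pK1 + log₁₀([HCO3⁻]/[H2CO3*])
log₁₀(79.4) = +1.900
pH = 5.96 + (+1.900) = 7.86

pH = 7.86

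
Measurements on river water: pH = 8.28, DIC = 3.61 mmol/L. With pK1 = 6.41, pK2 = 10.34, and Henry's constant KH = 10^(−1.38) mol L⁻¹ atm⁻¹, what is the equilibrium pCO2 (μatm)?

α₀ = 1 / (1 + K1/[H⁺] + K1K2/[H⁺]²) = 1 / (1 + 10^+1.87 + 10^-0.19)
   = 1 / (1 + 74.131 + 0.64565) = 1/75.777 = 0.01320
[CO2*] = α₀ × DIC = 0.01320 × 3.61 = 0.04764 mmol/L
pCO2 = [CO2*]/KH = 4.764×10^-5 / 4.169×10^-2 = 1140 μatm

pCO2 = 1140 μatm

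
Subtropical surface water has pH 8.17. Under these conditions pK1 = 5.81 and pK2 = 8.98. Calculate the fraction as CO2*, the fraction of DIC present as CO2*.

α₀ = 0.00377

α₀ = 1 / (1 + K1/[H⁺] + K1K2/[H⁺]²) = 1 / (1 + 10^+2.36 + 10^+1.55)
   = 1 / (1 + 229.09 + 35.481) = 1/265.57 = 0.003766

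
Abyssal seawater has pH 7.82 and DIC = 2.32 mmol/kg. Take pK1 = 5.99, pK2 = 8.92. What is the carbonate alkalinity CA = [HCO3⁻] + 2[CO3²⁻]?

CA = 2.46 mmol/kg

CA = [HCO3⁻] + 2[CO3²⁻] = (α₁ + 2α₂)·DIC
At pH 7.82: [H⁺]/K1 = 10^-1.83 = 0.014791, K2/[H⁺] = 10^-1.10 = 0.079433
α₁ = 1/(1 + 0.014791 + 0.079433) = 1/1.0942 = 0.9139; α₂ = α₁·K2/[H⁺] = 0.07259
α₁ + 2α₂ = 1.0591
CA = 1.0591 × 2.32 = 2.46 mmol/kg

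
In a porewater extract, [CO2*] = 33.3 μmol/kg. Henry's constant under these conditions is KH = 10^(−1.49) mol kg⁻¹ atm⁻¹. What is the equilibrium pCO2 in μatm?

KH = 10^(−1.49) = 3.236×10^-2 mol kg⁻¹ atm⁻¹
pCO2 = [CO2*]/KH = 33.3×10^-6 / 3.236×10^-2 = 1.03×10^-3 atm = 1030 μatm

pCO2 = 1030 μatm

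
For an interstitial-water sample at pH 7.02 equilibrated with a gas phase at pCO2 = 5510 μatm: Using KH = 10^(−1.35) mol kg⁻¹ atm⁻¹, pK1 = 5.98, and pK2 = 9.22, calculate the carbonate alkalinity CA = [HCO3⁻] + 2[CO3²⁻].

[CO2*] = KH · pCO2 = 10^(−1.35) × 5510×10^-6 = 2.461×10^-4 mol/kg
α₀ = 1/(1 + K1/[H⁺] + K1K2/[H⁺]²) = 1/(1 + 10^+1.04 + 10^-1.16) = 0.08310
DIC = [CO2*]/α₀ = 2.461×10^-4 / 0.08310 = 2.962 mmol/kg
CA = (α₁ + 2α₂)·DIC = (0.9112 + 2×0.005749) × 2.962 = 2.73 mmol/kg

CA = 2.73 mmol/kg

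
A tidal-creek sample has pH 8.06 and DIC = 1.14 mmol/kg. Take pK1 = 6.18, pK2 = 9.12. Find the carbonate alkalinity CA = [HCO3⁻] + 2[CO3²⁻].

CA = 1.22 mmol/kg

CA = [HCO3⁻] + 2[CO3²⁻] = (α₁ + 2α₂)·DIC
At pH 8.06: [H⁺]/K1 = 10^-1.88 = 0.013183, K2/[H⁺] = 10^-1.06 = 0.087096
α₁ = 1/(1 + 0.013183 + 0.087096) = 1/1.1003 = 0.9089; α₂ = α₁·K2/[H⁺] = 0.07916
α₁ + 2α₂ = 1.0672
CA = 1.0672 × 1.14 = 1.22 mmol/kg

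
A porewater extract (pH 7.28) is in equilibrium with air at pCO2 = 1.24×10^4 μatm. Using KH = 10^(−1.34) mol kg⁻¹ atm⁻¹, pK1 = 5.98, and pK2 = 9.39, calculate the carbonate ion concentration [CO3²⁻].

[CO2*] = KH · pCO2 = 10^(−1.34) × 1.24×10^4×10^-6 = 5.668×10^-4 mol/kg
α₀ = 1/(1 + K1/[H⁺] + K1K2/[H⁺]²) = 1/(1 + 10^+1.30 + 10^-0.81) = 0.04738
DIC = [CO2*]/α₀ = 5.668×10^-4 / 0.04738 = 11.96 mmol/kg
[CO3²⁻] = α₂·DIC; α₂ = 0.007338, so [CO3²⁻] = 0.007338 × 11.96 = 0.0878 mmol/kg

[CO3²⁻] = 0.0878 mmol/kg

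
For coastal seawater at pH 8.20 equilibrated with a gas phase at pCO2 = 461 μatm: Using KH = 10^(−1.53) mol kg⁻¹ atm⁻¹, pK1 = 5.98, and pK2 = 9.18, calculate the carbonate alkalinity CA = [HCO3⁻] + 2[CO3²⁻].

[CO2*] = KH · pCO2 = 10^(−1.53) × 461×10^-6 = 1.361×10^-5 mol/kg
α₀ = 1/(1 + K1/[H⁺] + K1K2/[H⁺]²) = 1/(1 + 10^+2.22 + 10^+1.24) = 0.005425
DIC = [CO2*]/α₀ = 1.361×10^-5 / 0.005425 = 2.508 mmol/kg
CA = (α₁ + 2α₂)·DIC = (0.9003 + 2×0.09427) × 2.508 = 2.73 mmol/kg

CA = 2.73 mmol/kg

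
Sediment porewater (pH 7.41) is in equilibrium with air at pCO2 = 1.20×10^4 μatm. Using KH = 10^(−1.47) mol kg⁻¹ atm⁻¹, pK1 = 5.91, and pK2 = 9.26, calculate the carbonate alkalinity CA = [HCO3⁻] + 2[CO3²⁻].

CA = 13.2 mmol/kg

[CO2*] = KH · pCO2 = 10^(−1.47) × 1.20×10^4×10^-6 = 4.066×10^-4 mol/kg
α₀ = 1/(1 + K1/[H⁺] + K1K2/[H⁺]²) = 1/(1 + 10^+1.50 + 10^-0.35) = 0.03024
DIC = [CO2*]/α₀ = 4.066×10^-4 / 0.03024 = 13.45 mmol/kg
CA = (α₁ + 2α₂)·DIC = (0.9563 + 2×0.01351) × 13.45 = 13.2 mmol/kg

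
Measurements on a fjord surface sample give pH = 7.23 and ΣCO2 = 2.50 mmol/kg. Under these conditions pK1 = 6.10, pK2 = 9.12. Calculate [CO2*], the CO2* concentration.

[CO2*] = 0.170 mmol/kg

α₀ = 1 / (1 + K1/[H⁺] + K1K2/[H⁺]²) = 1 / (1 + 10^+1.13 + 10^-0.76)
   = 1 / (1 + 13.490 + 0.17378) = 1/14.663 = 0.06820
[CO2*] = α₀ × DIC = 0.06820 × 2.50 = 0.170 mmol/kg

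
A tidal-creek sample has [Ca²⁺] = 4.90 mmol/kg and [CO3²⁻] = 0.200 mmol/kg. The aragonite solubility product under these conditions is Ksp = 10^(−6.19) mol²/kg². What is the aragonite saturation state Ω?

Ksp = 10^(−6.19) = 6.457×10^-7
Ω = [Ca²⁺][CO3²⁻]/Ksp = (4.90×10^-3)(0.200×10^-3) / 6.457×10^-7 = 1.52

Ω = 1.52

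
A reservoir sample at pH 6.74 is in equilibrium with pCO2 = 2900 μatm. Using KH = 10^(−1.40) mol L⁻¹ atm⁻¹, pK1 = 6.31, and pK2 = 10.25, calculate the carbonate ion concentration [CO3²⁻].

[CO3²⁻] = 0.0960 μmol/L

[CO2*] = KH · pCO2 = 10^(−1.40) × 2900×10^-6 = 1.155×10^-4 mol/L
α₀ = 1/(1 + K1/[H⁺] + K1K2/[H⁺]²) = 1/(1 + 10^+0.43 + 10^-3.08) = 0.2708
DIC = [CO2*]/α₀ = 1.155×10^-4 / 0.2708 = 0.4263 mmol/L
[CO3²⁻] = α₂·DIC; α₂ = 0.0002253, so [CO3²⁻] = 0.0002253 × 0.4263 = 9.60×10^-5 mmol/L = 0.0960 μmol/L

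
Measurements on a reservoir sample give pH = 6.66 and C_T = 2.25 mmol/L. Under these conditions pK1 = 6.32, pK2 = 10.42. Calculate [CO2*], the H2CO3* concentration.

α₀ = 1 / (1 + K1/[H⁺] + K1K2/[H⁺]²) = 1 / (1 + 10^+0.34 + 10^-3.42)
   = 1 / (1 + 2.1878 + 0.00038019) = 1/3.1881 = 0.3137
[CO2*] = α₀ × DIC = 0.3137 × 2.25 = 0.706 mmol/L

[CO2*] = 0.706 mmol/L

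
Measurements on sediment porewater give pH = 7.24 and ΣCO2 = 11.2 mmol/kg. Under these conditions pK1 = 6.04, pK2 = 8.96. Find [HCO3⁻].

[HCO3⁻] = 10.3 mmol/kg

α₁ = 1 / (1 + [H⁺]/K1 + K2/[H⁺]) = 1 / (1 + 10^-1.20 + 10^-1.72)
   = 1 / (1 + 0.063096 + 0.019055) = 1/1.0822 = 0.9241
[HCO3⁻] = α₁ × DIC = 0.9241 × 11.2 = 10.3 mmol/kg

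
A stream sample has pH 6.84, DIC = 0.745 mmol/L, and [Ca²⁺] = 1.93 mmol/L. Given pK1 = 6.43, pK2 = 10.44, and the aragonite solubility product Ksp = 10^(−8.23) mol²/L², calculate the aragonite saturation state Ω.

Ω = 0.0441

α₂ = 1 / (1 + [H⁺]/K2 + [H⁺]²/(K1K2)) = 1 / (1 + 10^+3.60 + 10^+3.19)
   = 1 / (1 + 3981.1 + 1548.8) = 1/5530.9 = 0.0001808
[CO3²⁻] = α₂ × DIC = 0.0001808 × 0.745 = 0.0001347 mmol/L = 0.1347 μmol/L
Ksp = 10^(−8.23) = 5.888×10^-9
Ω = [Ca²⁺][CO3²⁻]/Ksp = (1.93×10^-3)(1.347×10^-7) / 5.888×10^-9 = 0.0441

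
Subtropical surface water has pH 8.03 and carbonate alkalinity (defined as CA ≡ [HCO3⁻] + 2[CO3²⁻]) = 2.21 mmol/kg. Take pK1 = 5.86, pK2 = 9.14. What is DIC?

DIC = 2.07 mmol/kg

CA = [HCO3⁻] + 2[CO3²⁻] = (α₁ + 2α₂)·DIC
At pH 8.03: [H⁺]/K1 = 10^-2.17 = 0.0067608, K2/[H⁺] = 10^-1.11 = 0.077625
α₁ = 1/(1 + 0.0067608 + 0.077625) = 1/1.0844 = 0.9222; α₂ = α₁·K2/[H⁺] = 0.07158
α₁ + 2α₂ = 1.0653
DIC = CA / (α₁ + 2α₂) = 2.21 / 1.0653 = 2.07 mmol/kg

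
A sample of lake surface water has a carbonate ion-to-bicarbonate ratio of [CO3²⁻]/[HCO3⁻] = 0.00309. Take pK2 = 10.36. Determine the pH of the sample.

From K2 = [H⁺][CO3²⁻]/[HCO3⁻]:  pH = pK2 + log₁₀([CO3²⁻]/[HCO3⁻])
log₁₀(0.00309) = -2.510
pH = 10.36 + (-2.510) = 7.85

pH = 7.85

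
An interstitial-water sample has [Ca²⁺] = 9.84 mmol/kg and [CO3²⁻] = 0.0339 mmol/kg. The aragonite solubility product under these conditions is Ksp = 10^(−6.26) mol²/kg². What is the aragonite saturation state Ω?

Ksp = 10^(−6.26) = 5.495×10^-7
Ω = [Ca²⁺][CO3²⁻]/Ksp = (9.84×10^-3)(0.0339×10^-3) / 5.495×10^-7 = 0.607

Ω = 0.607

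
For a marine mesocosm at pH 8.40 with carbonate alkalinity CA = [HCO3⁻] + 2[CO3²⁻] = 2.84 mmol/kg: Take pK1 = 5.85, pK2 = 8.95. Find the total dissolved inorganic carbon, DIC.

CA = [HCO3⁻] + 2[CO3²⁻] = (α₁ + 2α₂)·DIC
At pH 8.40: [H⁺]/K1 = 10^-2.55 = 0.0028184, K2/[H⁺] = 10^-0.55 = 0.28184
α₁ = 1/(1 + 0.0028184 + 0.28184) = 1/1.2847 = 0.7784; α₂ = α₁·K2/[H⁺] = 0.2194
α₁ + 2α₂ = 1.2172
DIC = CA / (α₁ + 2α₂) = 2.84 / 1.2172 = 2.33 mmol/kg

DIC = 2.33 mmol/kg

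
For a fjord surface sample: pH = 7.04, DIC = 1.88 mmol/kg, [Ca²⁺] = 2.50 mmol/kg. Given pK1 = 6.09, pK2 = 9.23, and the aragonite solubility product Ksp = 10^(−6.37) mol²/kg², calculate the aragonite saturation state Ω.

Ω = 0.0636

α₂ = 1 / (1 + [H⁺]/K2 + [H⁺]²/(K1K2)) = 1 / (1 + 10^+2.19 + 10^+1.24)
   = 1 / (1 + 154.88 + 17.378) = 1/173.26 = 0.005772
[CO3²⁻] = α₂ × DIC = 0.005772 × 1.88 = 0.01085 mmol/kg = 10.85 μmol/kg
Ksp = 10^(−6.37) = 4.266×10^-7
Ω = [Ca²⁺][CO3²⁻]/Ksp = (2.50×10^-3)(1.085×10^-5) / 4.266×10^-7 = 0.0636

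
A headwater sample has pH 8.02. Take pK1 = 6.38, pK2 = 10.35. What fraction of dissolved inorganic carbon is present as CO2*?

α₀ = 1 / (1 + K1/[H⁺] + K1K2/[H⁺]²) = 1 / (1 + 10^+1.64 + 10^-0.69)
   = 1 / (1 + 43.652 + 0.20417) = 1/44.856 = 0.02229

α₀ = 0.0223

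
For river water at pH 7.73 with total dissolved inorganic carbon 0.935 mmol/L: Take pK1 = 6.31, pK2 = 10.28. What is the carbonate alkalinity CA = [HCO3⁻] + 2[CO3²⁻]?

CA = [HCO3⁻] + 2[CO3²⁻] = (α₁ + 2α₂)·DIC
At pH 7.73: [H⁺]/K1 = 10^-1.42 = 0.038019, K2/[H⁺] = 10^-2.55 = 0.0028184
α₁ = 1/(1 + 0.038019 + 0.0028184) = 1/1.0408 = 0.9608; α₂ = α₁·K2/[H⁺] = 0.002708
α₁ + 2α₂ = 0.9662
CA = 0.9662 × 0.935 = 0.903 mmol/L

CA = 0.903 mmol/L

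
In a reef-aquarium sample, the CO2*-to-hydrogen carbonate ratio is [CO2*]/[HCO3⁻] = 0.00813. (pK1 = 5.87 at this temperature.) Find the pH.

From K1 = [H⁺][HCO3⁻]/[CO2*]:  pH = pK1 − log₁₀([CO2*]/[HCO3⁻])
log₁₀(0.00813) = -2.090
pH = 5.87 − (-2.090) = 7.96

pH = 7.96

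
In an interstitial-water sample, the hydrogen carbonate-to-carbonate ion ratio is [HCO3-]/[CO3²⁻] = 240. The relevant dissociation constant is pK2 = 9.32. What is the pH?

From K2 = [H⁺][CO3²⁻]/[HCO3-]:  pH = pK2 − log₁₀([HCO3-]/[CO3²⁻])
log₁₀(240) = +2.380
pH = 9.32 − (+2.380) = 6.94

pH = 6.94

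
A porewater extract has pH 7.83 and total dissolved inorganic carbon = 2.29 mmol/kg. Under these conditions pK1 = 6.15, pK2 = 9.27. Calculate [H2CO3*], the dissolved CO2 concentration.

[CO2*] = 0.0453 mmol/kg

α₀ = 1 / (1 + K1/[H⁺] + K1K2/[H⁺]²) = 1 / (1 + 10^+1.68 + 10^+0.24)
   = 1 / (1 + 47.863 + 1.7378) = 1/50.601 = 0.01976
[CO2*] = α₀ × DIC = 0.01976 × 2.29 = 0.0453 mmol/kg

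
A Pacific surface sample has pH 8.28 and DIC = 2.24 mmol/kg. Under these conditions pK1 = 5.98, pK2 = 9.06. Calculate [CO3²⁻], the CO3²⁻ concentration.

[CO3²⁻] = 0.317 mmol/kg

α₂ = 1 / (1 + [H⁺]/K2 + [H⁺]²/(K1K2)) = 1 / (1 + 10^+0.78 + 10^-1.52)
   = 1 / (1 + 6.0256 + 0.030200) = 1/7.0558 = 0.1417
[CO3²⁻] = α₂ × DIC = 0.1417 × 2.24 = 0.317 mmol/kg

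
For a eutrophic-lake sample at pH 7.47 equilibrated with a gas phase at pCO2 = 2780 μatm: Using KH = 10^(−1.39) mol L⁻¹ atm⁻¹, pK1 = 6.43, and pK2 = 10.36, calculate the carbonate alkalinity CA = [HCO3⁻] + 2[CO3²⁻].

[CO2*] = KH · pCO2 = 10^(−1.39) × 2780×10^-6 = 1.133×10^-4 mol/L
α₀ = 1/(1 + K1/[H⁺] + K1K2/[H⁺]²) = 1/(1 + 10^+1.04 + 10^-1.85) = 0.08348
DIC = [CO2*]/α₀ = 1.133×10^-4 / 0.08348 = 1.357 mmol/L
CA = (α₁ + 2α₂)·DIC = (0.9153 + 2×0.001179) × 1.357 = 1.24 mmol/L

CA = 1.24 mmol/L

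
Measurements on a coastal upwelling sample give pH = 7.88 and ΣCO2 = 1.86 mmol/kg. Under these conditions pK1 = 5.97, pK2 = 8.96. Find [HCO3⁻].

α₁ = 1 / (1 + [H⁺]/K1 + K2/[H⁺]) = 1 / (1 + 10^-1.91 + 10^-1.08)
   = 1 / (1 + 0.012303 + 0.083176) = 1/1.0955 = 0.9128
[HCO3⁻] = α₁ × DIC = 0.9128 × 1.86 = 1.70 mmol/kg

[HCO3⁻] = 1.70 mmol/kg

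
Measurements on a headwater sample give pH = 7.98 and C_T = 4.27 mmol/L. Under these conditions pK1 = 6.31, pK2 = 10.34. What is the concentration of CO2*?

α₀ = 1 / (1 + K1/[H⁺] + K1K2/[H⁺]²) = 1 / (1 + 10^+1.67 + 10^-0.69)
   = 1 / (1 + 46.774 + 0.20417) = 1/47.978 = 0.02084
[CO2*] = α₀ × DIC = 0.02084 × 4.27 = 0.0890 mmol/L

[CO2*] = 0.0890 mmol/L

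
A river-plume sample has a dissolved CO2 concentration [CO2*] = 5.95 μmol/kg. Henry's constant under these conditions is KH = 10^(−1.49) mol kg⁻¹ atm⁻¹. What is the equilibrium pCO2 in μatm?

pCO2 = 184 μatm

KH = 10^(−1.49) = 3.236×10^-2 mol kg⁻¹ atm⁻¹
pCO2 = [CO2*]/KH = 5.95×10^-6 / 3.236×10^-2 = 1.84×10^-4 atm = 184 μatm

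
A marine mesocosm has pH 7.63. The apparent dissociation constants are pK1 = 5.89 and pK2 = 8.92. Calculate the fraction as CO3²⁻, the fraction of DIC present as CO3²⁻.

α₂ = 0.0480

α₂ = 1 / (1 + [H⁺]/K2 + [H⁺]²/(K1K2)) = 1 / (1 + 10^+1.29 + 10^-0.45)
   = 1 / (1 + 19.498 + 0.35481) = 1/20.853 = 0.04795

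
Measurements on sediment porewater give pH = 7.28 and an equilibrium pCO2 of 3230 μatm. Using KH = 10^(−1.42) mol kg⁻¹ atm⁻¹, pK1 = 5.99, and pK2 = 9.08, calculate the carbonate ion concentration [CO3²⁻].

[CO3²⁻] = 0.0379 mmol/kg

[CO2*] = KH · pCO2 = 10^(−1.42) × 3230×10^-6 = 1.228×10^-4 mol/kg
α₀ = 1/(1 + K1/[H⁺] + K1K2/[H⁺]²) = 1/(1 + 10^+1.29 + 10^-0.51) = 0.04806
DIC = [CO2*]/α₀ = 1.228×10^-4 / 0.04806 = 2.555 mmol/kg
[CO3²⁻] = α₂·DIC; α₂ = 0.01485, so [CO3²⁻] = 0.01485 × 2.555 = 0.0379 mmol/kg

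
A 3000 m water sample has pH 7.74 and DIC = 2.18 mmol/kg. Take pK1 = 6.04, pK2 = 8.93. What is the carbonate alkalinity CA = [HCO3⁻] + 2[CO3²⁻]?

CA = [HCO3⁻] + 2[CO3²⁻] = (α₁ + 2α₂)·DIC
At pH 7.74: [H⁺]/K1 = 10^-1.70 = 0.019953, K2/[H⁺] = 10^-1.19 = 0.064565
α₁ = 1/(1 + 0.019953 + 0.064565) = 1/1.0845 = 0.9221; α₂ = α₁·K2/[H⁺] = 0.05953
α₁ + 2α₂ = 1.0411
CA = 1.0411 × 2.18 = 2.27 mmol/kg

CA = 2.27 mmol/kg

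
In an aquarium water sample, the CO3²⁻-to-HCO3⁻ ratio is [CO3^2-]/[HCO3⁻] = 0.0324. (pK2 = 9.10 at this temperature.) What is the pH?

pH = 7.61

From K2 = [H⁺][CO3^2-]/[HCO3⁻]:  pH = pK2 + log₁₀([CO3^2-]/[HCO3⁻])
log₁₀(0.0324) = -1.489
pH = 9.10 + (-1.489) = 7.61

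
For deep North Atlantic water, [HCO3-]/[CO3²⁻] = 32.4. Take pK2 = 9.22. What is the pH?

From K2 = [H⁺][CO3²⁻]/[HCO3-]:  pH = pK2 − log₁₀([HCO3-]/[CO3²⁻])
log₁₀(32.4) = +1.511
pH = 9.22 − (+1.511) = 7.71

pH = 7.71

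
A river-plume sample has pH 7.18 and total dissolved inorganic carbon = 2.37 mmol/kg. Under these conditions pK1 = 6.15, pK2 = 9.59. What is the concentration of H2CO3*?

α₀ = 1 / (1 + K1/[H⁺] + K1K2/[H⁺]²) = 1 / (1 + 10^+1.03 + 10^-1.38)
   = 1 / (1 + 10.715 + 0.041687) = 1/11.757 = 0.08506
[CO2*] = α₀ × DIC = 0.08506 × 2.37 = 0.202 mmol/kg

[CO2*] = 0.202 mmol/kg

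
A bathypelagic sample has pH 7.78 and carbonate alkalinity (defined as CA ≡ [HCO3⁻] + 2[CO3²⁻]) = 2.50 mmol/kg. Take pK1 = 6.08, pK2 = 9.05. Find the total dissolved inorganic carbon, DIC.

DIC = 2.42 mmol/kg

CA = [HCO3⁻] + 2[CO3²⁻] = (α₁ + 2α₂)·DIC
At pH 7.78: [H⁺]/K1 = 10^-1.70 = 0.019953, K2/[H⁺] = 10^-1.27 = 0.053703
α₁ = 1/(1 + 0.019953 + 0.053703) = 1/1.0737 = 0.9314; α₂ = α₁·K2/[H⁺] = 0.05002
α₁ + 2α₂ = 1.0314
DIC = CA / (α₁ + 2α₂) = 2.50 / 1.0314 = 2.42 mmol/kg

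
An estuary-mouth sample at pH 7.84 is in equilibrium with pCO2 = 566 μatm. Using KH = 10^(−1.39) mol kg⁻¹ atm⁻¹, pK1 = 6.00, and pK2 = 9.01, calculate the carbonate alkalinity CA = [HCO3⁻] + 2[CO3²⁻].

[CO2*] = KH · pCO2 = 10^(−1.39) × 566×10^-6 = 2.306×10^-5 mol/kg
α₀ = 1/(1 + K1/[H⁺] + K1K2/[H⁺]²) = 1/(1 + 10^+1.84 + 10^+0.67) = 0.01336
DIC = [CO2*]/α₀ = 2.306×10^-5 / 0.01336 = 1.726 mmol/kg
CA = (α₁ + 2α₂)·DIC = (0.9242 + 2×0.06248) × 1.726 = 1.81 mmol/kg

CA = 1.81 mmol/kg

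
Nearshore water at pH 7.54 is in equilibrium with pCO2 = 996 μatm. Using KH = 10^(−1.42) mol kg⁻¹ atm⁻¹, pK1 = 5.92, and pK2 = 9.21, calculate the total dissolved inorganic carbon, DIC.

DIC = 1.65 mmol/kg

[CO2*] = KH · pCO2 = 10^(−1.42) × 996×10^-6 = 3.787×10^-5 mol/kg
α₀ = 1/(1 + K1/[H⁺] + K1K2/[H⁺]²) = 1/(1 + 10^+1.62 + 10^-0.05) = 0.02295
DIC = [CO2*]/α₀ = 3.787×10^-5 / 0.02295 = 1.65 mmol/kg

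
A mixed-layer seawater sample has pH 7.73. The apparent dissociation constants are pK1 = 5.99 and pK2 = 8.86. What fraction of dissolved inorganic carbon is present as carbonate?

α₂ = 0.0679

α₂ = 1 / (1 + [H⁺]/K2 + [H⁺]²/(K1K2)) = 1 / (1 + 10^+1.13 + 10^-0.61)
   = 1 / (1 + 13.490 + 0.24547) = 1/14.735 = 0.06787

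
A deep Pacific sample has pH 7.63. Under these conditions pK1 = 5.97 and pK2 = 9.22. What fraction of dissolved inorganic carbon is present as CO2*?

α₀ = 1 / (1 + K1/[H⁺] + K1K2/[H⁺]²) = 1 / (1 + 10^+1.66 + 10^+0.07)
   = 1 / (1 + 45.709 + 1.1749) = 1/47.884 = 0.02088

α₀ = 0.0209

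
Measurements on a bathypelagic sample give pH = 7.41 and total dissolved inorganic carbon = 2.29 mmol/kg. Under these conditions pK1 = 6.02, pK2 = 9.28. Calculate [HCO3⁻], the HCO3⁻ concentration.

[HCO3⁻] = 2.17 mmol/kg

α₁ = 1 / (1 + [H⁺]/K1 + K2/[H⁺]) = 1 / (1 + 10^-1.39 + 10^-1.87)
   = 1 / (1 + 0.040738 + 0.013490) = 1/1.0542 = 0.9486
[HCO3⁻] = α₁ × DIC = 0.9486 × 2.29 = 2.17 mmol/kg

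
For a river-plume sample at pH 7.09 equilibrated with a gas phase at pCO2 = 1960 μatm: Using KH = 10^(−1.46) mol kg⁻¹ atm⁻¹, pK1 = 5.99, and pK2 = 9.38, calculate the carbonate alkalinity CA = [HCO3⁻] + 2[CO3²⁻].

[CO2*] = KH · pCO2 = 10^(−1.46) × 1960×10^-6 = 6.796×10^-5 mol/kg
α₀ = 1/(1 + K1/[H⁺] + K1K2/[H⁺]²) = 1/(1 + 10^+1.10 + 10^-1.19) = 0.07324
DIC = [CO2*]/α₀ = 6.796×10^-5 / 0.07324 = 0.9279 mmol/kg
CA = (α₁ + 2α₂)·DIC = (0.9220 + 2×0.004729) × 0.9279 = 0.864 mmol/kg

CA = 0.864 mmol/kg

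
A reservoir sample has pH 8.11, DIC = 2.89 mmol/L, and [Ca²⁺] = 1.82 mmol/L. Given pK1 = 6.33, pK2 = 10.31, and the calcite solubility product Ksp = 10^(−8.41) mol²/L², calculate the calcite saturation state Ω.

α₂ = 1 / (1 + [H⁺]/K2 + [H⁺]²/(K1K2)) = 1 / (1 + 10^+2.20 + 10^+0.42)
   = 1 / (1 + 158.49 + 2.6303) = 1/162.12 = 0.006168
[CO3²⁻] = α₂ × DIC = 0.006168 × 2.89 = 0.01783 mmol/L = 17.83 μmol/L
Ksp = 10^(−8.41) = 3.890×10^-9
Ω = [Ca²⁺][CO3²⁻]/Ksp = (1.82×10^-3)(1.783×10^-5) / 3.890×10^-9 = 8.34

Ω = 8.34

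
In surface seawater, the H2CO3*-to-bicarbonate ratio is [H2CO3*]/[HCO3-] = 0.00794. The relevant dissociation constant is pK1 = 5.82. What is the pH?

From K1 = [H⁺][HCO3-]/[H2CO3*]:  pH = pK1 − log₁₀([H2CO3*]/[HCO3-])
log₁₀(0.00794) = -2.100
pH = 5.82 − (-2.100) = 7.92

pH = 7.92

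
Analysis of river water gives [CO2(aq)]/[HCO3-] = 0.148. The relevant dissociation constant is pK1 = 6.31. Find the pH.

pH = 7.14

From K1 = [H⁺][HCO3-]/[CO2(aq)]:  pH = pK1 − log₁₀([CO2(aq)]/[HCO3-])
log₁₀(0.148) = -0.830
pH = 6.31 − (-0.830) = 7.14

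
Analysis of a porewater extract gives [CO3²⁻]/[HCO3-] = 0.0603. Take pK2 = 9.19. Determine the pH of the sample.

From K2 = [H⁺][CO3²⁻]/[HCO3-]:  pH = pK2 + log₁₀([CO3²⁻]/[HCO3-])
log₁₀(0.0603) = -1.220
pH = 9.19 + (-1.220) = 7.97

pH = 7.97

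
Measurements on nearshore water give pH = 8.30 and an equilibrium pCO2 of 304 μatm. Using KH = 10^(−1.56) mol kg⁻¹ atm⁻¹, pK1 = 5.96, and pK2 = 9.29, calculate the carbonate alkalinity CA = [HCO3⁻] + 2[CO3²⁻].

[CO2*] = KH · pCO2 = 10^(−1.56) × 304×10^-6 = 8.373×10^-6 mol/kg
α₀ = 1/(1 + K1/[H⁺] + K1K2/[H⁺]²) = 1/(1 + 10^+2.34 + 10^+1.35) = 0.004129
DIC = [CO2*]/α₀ = 8.373×10^-6 / 0.004129 = 2.028 mmol/kg
CA = (α₁ + 2α₂)·DIC = (0.9034 + 2×0.09245) × 2.028 = 2.21 mmol/kg

CA = 2.21 mmol/kg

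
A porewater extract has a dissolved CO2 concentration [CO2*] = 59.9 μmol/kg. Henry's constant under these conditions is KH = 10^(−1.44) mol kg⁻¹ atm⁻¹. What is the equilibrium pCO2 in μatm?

KH = 10^(−1.44) = 3.631×10^-2 mol kg⁻¹ atm⁻¹
pCO2 = [CO2*]/KH = 59.9×10^-6 / 3.631×10^-2 = 1.65×10^-3 atm = 1650 μatm

pCO2 = 1650 μatm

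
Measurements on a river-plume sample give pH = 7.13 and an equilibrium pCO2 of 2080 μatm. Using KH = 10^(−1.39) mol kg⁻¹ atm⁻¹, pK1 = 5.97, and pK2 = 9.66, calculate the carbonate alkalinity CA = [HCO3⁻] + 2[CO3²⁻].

[CO2*] = KH · pCO2 = 10^(−1.39) × 2080×10^-6 = 8.474×10^-5 mol/kg
α₀ = 1/(1 + K1/[H⁺] + K1K2/[H⁺]²) = 1/(1 + 10^+1.16 + 10^-1.37) = 0.06453
DIC = [CO2*]/α₀ = 8.474×10^-5 / 0.06453 = 1.313 mmol/kg
CA = (α₁ + 2α₂)·DIC = (0.9327 + 2×0.002753) × 1.313 = 1.23 mmol/kg

CA = 1.23 mmol/kg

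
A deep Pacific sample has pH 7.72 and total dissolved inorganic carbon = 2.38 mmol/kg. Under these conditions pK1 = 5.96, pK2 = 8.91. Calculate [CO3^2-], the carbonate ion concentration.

[CO3²⁻] = 0.142 mmol/kg

α₂ = 1 / (1 + [H⁺]/K2 + [H⁺]²/(K1K2)) = 1 / (1 + 10^+1.19 + 10^-0.57)
   = 1 / (1 + 15.488 + 0.26915) = 1/16.757 = 0.05968
[CO3²⁻] = α₂ × DIC = 0.05968 × 2.38 = 0.142 mmol/kg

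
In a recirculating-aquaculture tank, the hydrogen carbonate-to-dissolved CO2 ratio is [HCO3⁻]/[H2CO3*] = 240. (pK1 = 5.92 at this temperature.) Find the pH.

From K1 = [H⁺][HCO3⁻]/[H2CO3*]:  pH = pK1 + log₁₀([HCO3⁻]/[H2CO3*])
log₁₀(240) = +2.380
pH = 5.92 + (+2.380) = 8.30

pH = 8.30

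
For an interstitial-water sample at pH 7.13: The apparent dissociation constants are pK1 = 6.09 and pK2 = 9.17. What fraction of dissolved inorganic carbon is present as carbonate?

α₂ = 1 / (1 + [H⁺]/K2 + [H⁺]²/(K1K2)) = 1 / (1 + 10^+2.04 + 10^+1.00)
   = 1 / (1 + 109.65 + 10.000) = 1/120.65 = 0.008289

α₂ = 0.00829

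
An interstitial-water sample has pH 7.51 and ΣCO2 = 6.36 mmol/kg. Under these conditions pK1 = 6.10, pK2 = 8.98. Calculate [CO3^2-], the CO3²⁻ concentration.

[CO3²⁻] = 0.201 mmol/kg

α₂ = 1 / (1 + [H⁺]/K2 + [H⁺]²/(K1K2)) = 1 / (1 + 10^+1.47 + 10^+0.06)
   = 1 / (1 + 29.512 + 1.1482) = 1/31.660 = 0.03159
[CO3²⁻] = α₂ × DIC = 0.03159 × 6.36 = 0.201 mmol/kg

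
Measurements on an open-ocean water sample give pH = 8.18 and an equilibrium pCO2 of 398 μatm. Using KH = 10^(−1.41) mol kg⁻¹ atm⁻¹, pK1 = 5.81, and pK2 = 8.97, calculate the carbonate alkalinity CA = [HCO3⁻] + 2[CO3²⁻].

CA = 4.81 mmol/kg

[CO2*] = KH · pCO2 = 10^(−1.41) × 398×10^-6 = 1.548×10^-5 mol/kg
α₀ = 1/(1 + K1/[H⁺] + K1K2/[H⁺]²) = 1/(1 + 10^+2.37 + 10^+1.58) = 0.003657
DIC = [CO2*]/α₀ = 1.548×10^-5 / 0.003657 = 4.234 mmol/kg
CA = (α₁ + 2α₂)·DIC = (0.8573 + 2×0.1390) × 4.234 = 4.81 mmol/kg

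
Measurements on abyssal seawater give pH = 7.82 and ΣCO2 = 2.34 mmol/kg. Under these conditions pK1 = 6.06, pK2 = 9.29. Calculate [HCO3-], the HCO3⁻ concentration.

[HCO3⁻] = 2.23 mmol/kg

α₁ = 1 / (1 + [H⁺]/K1 + K2/[H⁺]) = 1 / (1 + 10^-1.76 + 10^-1.47)
   = 1 / (1 + 0.017378 + 0.033884) = 1/1.0513 = 0.9512
[HCO3⁻] = α₁ × DIC = 0.9512 × 2.34 = 2.23 mmol/kg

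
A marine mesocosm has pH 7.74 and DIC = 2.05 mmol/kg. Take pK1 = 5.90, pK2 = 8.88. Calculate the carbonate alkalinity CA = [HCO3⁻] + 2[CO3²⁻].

CA = [HCO3⁻] + 2[CO3²⁻] = (α₁ + 2α₂)·DIC
At pH 7.74: [H⁺]/K1 = 10^-1.84 = 0.014454, K2/[H⁺] = 10^-1.14 = 0.072444
α₁ = 1/(1 + 0.014454 + 0.072444) = 1/1.0869 = 0.9200; α₂ = α₁·K2/[H⁺] = 0.06665
α₁ + 2α₂ = 1.0534
CA = 1.0534 × 2.05 = 2.16 mmol/kg

CA = 2.16 mmol/kg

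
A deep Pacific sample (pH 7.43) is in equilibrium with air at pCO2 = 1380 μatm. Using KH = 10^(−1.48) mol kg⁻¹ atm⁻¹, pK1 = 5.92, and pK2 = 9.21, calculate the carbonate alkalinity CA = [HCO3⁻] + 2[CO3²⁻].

CA = 1.53 mmol/kg

[CO2*] = KH · pCO2 = 10^(−1.48) × 1380×10^-6 = 4.570×10^-5 mol/kg
α₀ = 1/(1 + K1/[H⁺] + K1K2/[H⁺]²) = 1/(1 + 10^+1.51 + 10^-0.27) = 0.02950
DIC = [CO2*]/α₀ = 4.570×10^-5 / 0.02950 = 1.549 mmol/kg
CA = (α₁ + 2α₂)·DIC = (0.9547 + 2×0.01584) × 1.549 = 1.53 mmol/kg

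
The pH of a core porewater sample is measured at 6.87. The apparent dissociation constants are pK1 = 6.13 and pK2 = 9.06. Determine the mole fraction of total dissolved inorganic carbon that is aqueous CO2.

α₀ = 1 / (1 + K1/[H⁺] + K1K2/[H⁺]²) = 1 / (1 + 10^+0.74 + 10^-1.45)
   = 1 / (1 + 5.4954 + 0.035481) = 1/6.5309 = 0.1531

α₀ = 0.153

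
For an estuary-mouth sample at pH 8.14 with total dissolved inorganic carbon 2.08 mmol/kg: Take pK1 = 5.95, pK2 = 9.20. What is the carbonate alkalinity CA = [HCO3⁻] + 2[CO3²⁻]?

CA = 2.23 mmol/kg

CA = [HCO3⁻] + 2[CO3²⁻] = (α₁ + 2α₂)·DIC
At pH 8.14: [H⁺]/K1 = 10^-2.19 = 0.0064565, K2/[H⁺] = 10^-1.06 = 0.087096
α₁ = 1/(1 + 0.0064565 + 0.087096) = 1/1.0936 = 0.9145; α₂ = α₁·K2/[H⁺] = 0.07965
α₁ + 2α₂ = 1.0737
CA = 1.0737 × 2.08 = 2.23 mmol/kg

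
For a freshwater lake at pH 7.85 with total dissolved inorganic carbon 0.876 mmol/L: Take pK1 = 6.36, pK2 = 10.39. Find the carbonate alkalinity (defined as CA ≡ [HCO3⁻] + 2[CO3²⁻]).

CA = 0.851 mmol/L

CA = [HCO3⁻] + 2[CO3²⁻] = (α₁ + 2α₂)·DIC
At pH 7.85: [H⁺]/K1 = 10^-1.49 = 0.032359, K2/[H⁺] = 10^-2.54 = 0.0028840
α₁ = 1/(1 + 0.032359 + 0.0028840) = 1/1.0352 = 0.9660; α₂ = α₁·K2/[H⁺] = 0.002786
α₁ + 2α₂ = 0.9715
CA = 0.9715 × 0.876 = 0.851 mmol/L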